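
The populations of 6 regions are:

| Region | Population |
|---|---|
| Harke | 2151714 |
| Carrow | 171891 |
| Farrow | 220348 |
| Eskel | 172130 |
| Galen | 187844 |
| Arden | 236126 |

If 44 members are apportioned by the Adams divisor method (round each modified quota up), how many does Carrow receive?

3

Standard divisor 3140053/44 ≈ 71364.841; standard quotas: Harke 30.151, Carrow 2.409, Farrow 3.088, Eskel 2.412, Galen 2.632, Arden 3.309.
Rounding up gives 31, 3, 4, 3, 3, 4 = 48 seats, so the divisor must be adjusted.
With modified divisor 77800: modified quotas Harke 27.657, Carrow 2.209, Farrow 2.832, Eskel 2.212, Galen 2.414, Arden 3.035.
Rounding up: Harke 28, Carrow 3, Farrow 3, Eskel 3, Galen 3, Arden 4 (total 44).
Carrow receives 3.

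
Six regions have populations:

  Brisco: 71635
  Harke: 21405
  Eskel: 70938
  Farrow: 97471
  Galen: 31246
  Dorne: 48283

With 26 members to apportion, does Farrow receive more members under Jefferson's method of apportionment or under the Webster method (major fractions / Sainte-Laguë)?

Jefferson: Brisco 6, Harke 1, Eskel 5, Farrow 8, Galen 2, Dorne 4.
Webster: Brisco 6, Harke 2, Eskel 5, Farrow 7, Galen 2, Dorne 4.
Farrow gets 8 under Jefferson and 7 under Webster.

Jefferson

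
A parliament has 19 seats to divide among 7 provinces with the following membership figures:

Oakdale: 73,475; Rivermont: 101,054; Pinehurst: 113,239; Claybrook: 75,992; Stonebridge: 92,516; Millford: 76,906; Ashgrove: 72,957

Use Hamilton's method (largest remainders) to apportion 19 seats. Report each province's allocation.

Oakdale: 2, Rivermont: 3, Pinehurst: 4, Claybrook: 2, Stonebridge: 3, Millford: 3, Ashgrove: 2

Total 606139; standard divisor 606139/19 ≈ 31902.053.
Standard quotas: Oakdale 2.3031, Rivermont 3.1676, Pinehurst 3.5496, Claybrook 2.3820, Stonebridge 2.9000, Millford 2.4107, Ashgrove 2.2869.
Lower quotas: Oakdale 2, Rivermont 3, Pinehurst 3, Claybrook 2, Stonebridge 2, Millford 2, Ashgrove 2 (sum 16, leaving 3 seats).
Remainders in descending order: Stonebridge 0.9000, Pinehurst 0.5496, Millford 0.4107, Claybrook 0.3820, Oakdale 0.3031, Ashgrove 0.2869, Rivermont 0.1676.
The surplus seats go to Stonebridge, Pinehurst, Millford.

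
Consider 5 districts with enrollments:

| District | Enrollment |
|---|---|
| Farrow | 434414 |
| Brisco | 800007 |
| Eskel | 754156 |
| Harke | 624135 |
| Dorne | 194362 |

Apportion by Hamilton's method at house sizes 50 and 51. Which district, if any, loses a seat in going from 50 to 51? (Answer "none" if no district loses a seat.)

Dorne

At 50 seats: Farrow 8, Brisco 14, Eskel 13, Harke 11, Dorne 4.
At 51 seats: Farrow 8, Brisco 15, Eskel 14, Harke 11, Dorne 3.
Dorne drops from 4 to 3.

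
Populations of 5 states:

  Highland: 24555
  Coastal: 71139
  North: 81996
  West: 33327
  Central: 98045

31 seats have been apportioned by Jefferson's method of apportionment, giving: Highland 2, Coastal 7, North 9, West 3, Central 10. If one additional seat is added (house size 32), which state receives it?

Priority for the next seat is population ÷ (current seats + 1).
Priorities: Highland 8185.000, Coastal 8892.375, North 8199.600, West 8331.750, Central 8913.182.
Highest priority: Central.

Central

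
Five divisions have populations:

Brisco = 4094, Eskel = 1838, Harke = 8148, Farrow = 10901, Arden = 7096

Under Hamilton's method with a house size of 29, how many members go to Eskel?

Standard divisor: 32077 ÷ 29 ≈ 1106.103.
Standard quotas: Brisco 3.7013, Eskel 1.6617, Harke 7.3664, Farrow 9.8553, Arden 6.4153.
Lower quotas: Brisco 3, Eskel 1, Harke 7, Farrow 9, Arden 6 (sum 26, leaving 3 seats).
Remainders in descending order: Farrow 0.8553, Brisco 0.7013, Eskel 0.6617, Arden 0.4153, Harke 0.3664.
Largest remainders: Farrow, Brisco, Eskel receive the extra seats.
Eskel receives 2.

2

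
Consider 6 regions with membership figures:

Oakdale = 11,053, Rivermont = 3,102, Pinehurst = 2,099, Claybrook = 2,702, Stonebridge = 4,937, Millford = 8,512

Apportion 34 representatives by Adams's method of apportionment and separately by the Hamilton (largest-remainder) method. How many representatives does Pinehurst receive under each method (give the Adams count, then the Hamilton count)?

Adams: Oakdale 11, Rivermont 3, Pinehurst 3, Claybrook 3, Stonebridge 5, Millford 9.
Hamilton: Oakdale 12, Rivermont 3, Pinehurst 2, Claybrook 3, Stonebridge 5, Millford 9.
Pinehurst gets 3 under Adams and 2 under Hamilton.

3 and 2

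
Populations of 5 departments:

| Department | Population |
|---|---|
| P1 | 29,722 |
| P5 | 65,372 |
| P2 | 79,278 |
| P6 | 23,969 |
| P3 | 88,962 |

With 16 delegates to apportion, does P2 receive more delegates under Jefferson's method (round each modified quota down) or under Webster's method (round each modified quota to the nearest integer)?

Jefferson

Jefferson: P1 1, P5 4, P2 5, P6 1, P3 5.
Webster: P1 2, P5 4, P2 4, P6 1, P3 5.
P2 gets 5 under Jefferson and 4 under Webster.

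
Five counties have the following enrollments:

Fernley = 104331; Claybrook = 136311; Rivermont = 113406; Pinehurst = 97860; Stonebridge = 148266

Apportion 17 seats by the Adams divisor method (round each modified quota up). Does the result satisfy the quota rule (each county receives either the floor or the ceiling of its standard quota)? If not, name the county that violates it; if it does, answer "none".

Standard quotas: Fernley 2.955, Claybrook 3.861, Rivermont 3.212, Pinehurst 2.772, Stonebridge 4.200.
Adams allocation: Fernley 3, Claybrook 4, Rivermont 3, Pinehurst 3, Stonebridge 4.
Every allocation lies between the lower and upper quota.

none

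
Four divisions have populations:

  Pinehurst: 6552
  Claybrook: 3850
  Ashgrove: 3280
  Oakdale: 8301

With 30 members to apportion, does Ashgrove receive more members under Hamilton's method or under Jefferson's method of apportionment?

Hamilton

Hamilton: Pinehurst 9, Claybrook 5, Ashgrove 5, Oakdale 11.
Jefferson: Pinehurst 9, Claybrook 5, Ashgrove 4, Oakdale 12.
Ashgrove gets 5 under Hamilton and 4 under Jefferson.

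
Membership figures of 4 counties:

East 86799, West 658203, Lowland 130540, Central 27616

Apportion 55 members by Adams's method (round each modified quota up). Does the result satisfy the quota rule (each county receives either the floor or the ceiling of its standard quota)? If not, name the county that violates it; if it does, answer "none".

West

Standard quotas: East 5.286, West 40.083, Lowland 7.950, Central 1.682.
Adams allocation: East 6, West 39, Lowland 8, Central 2.
West has quota 40.083 (lower 40, upper 41) but receives 39 — outside the quota interval.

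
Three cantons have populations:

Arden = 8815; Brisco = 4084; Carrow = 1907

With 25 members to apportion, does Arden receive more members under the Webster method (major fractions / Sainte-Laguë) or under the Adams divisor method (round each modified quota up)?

Webster: Arden 15, Brisco 7, Carrow 3.
Adams: Arden 14, Brisco 7, Carrow 4.
Arden gets 15 under Webster and 14 under Adams.

Webster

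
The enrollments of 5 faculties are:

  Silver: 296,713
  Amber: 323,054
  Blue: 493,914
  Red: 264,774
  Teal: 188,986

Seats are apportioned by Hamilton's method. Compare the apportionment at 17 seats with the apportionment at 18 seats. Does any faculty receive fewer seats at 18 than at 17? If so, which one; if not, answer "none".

none

At 17 seats: Silver 3, Amber 4, Blue 5, Red 3, Teal 2.
At 18 seats: Silver 3, Amber 4, Blue 6, Red 3, Teal 2.
No faculty's allocation decreased.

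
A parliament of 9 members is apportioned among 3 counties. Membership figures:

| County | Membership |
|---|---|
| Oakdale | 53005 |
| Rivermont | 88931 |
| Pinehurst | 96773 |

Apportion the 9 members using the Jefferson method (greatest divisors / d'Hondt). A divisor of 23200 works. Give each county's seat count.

With modified divisor 23200: modified quotas Oakdale 2.285, Rivermont 3.833, Pinehurst 4.171.
Rounding down: Oakdale 2, Rivermont 3, Pinehurst 4 (total 9).

Oakdale 2, Rivermont 3, Pinehurst 4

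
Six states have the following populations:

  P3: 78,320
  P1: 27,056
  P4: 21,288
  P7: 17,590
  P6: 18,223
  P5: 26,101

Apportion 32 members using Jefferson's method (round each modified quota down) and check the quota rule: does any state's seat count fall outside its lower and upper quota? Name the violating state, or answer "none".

none

Standard quotas: P3 13.290, P1 4.591, P4 3.612, P7 2.985, P6 3.092, P5 4.429.
Jefferson allocation: P3 14, P1 5, P4 3, P7 3, P6 3, P5 4.
Every allocation lies between the lower and upper quota.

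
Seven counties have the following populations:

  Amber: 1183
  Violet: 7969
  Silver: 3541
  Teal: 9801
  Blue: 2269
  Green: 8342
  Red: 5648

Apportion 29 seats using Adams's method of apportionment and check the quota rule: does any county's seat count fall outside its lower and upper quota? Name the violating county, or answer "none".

none

Standard quotas: Amber 0.885, Violet 5.963, Silver 2.650, Teal 7.334, Blue 1.698, Green 6.243, Red 4.227.
Adams allocation: Amber 1, Violet 6, Silver 3, Teal 7, Blue 2, Green 6, Red 4.
Every allocation lies between the lower and upper quota.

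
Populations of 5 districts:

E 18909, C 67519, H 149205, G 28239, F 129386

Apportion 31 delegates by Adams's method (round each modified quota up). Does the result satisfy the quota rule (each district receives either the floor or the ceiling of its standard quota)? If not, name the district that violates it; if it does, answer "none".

Standard quotas: E 1.491, C 5.322, H 11.762, G 2.226, F 10.199.
Adams allocation: E 2, C 5, H 11, G 3, F 10.
Every allocation lies between the lower and upper quota.

none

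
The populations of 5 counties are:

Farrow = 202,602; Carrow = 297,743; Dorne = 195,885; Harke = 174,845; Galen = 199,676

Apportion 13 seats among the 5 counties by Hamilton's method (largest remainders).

Total 1070751; standard divisor 1070751/13 ≈ 82365.462.
Standard quotas: Farrow 2.4598, Carrow 3.6149, Dorne 2.3782, Harke 2.1228, Galen 2.4243.
Lower quotas: Farrow 2, Carrow 3, Dorne 2, Harke 2, Galen 2 (sum 11, leaving 2 seats).
Remainders in descending order: Carrow 0.6149, Farrow 0.4598, Galen 0.4243, Dorne 0.3782, Harke 0.1228.
Largest remainders: Carrow, Farrow receive the extra seats.

Farrow=3, Carrow=4, Dorne=2, Harke=2, Galen=2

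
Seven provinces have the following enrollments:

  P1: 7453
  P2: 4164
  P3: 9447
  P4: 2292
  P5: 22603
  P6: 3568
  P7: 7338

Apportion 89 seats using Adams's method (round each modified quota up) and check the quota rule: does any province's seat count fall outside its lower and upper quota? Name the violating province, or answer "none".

P5

Standard quotas: P1 11.665, P2 6.517, P3 14.786, P4 3.587, P5 35.376, P6 5.584, P7 11.485.
Adams allocation: P1 12, P2 7, P3 15, P4 4, P5 34, P6 6, P7 11.
P5 has quota 35.376 (lower 35, upper 36) but receives 34 — outside the quota interval.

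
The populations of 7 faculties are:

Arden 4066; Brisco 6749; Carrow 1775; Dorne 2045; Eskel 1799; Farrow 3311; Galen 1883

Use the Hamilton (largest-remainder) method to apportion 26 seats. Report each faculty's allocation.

Total 21628; standard divisor 21628/26 ≈ 831.846.
Standard quotas: Arden 4.8879, Brisco 8.1133, Carrow 2.1338, Dorne 2.4584, Eskel 2.1627, Farrow 3.9803, Galen 2.2636.
Lower quotas: Arden 4, Brisco 8, Carrow 2, Dorne 2, Eskel 2, Farrow 3, Galen 2 (sum 23, leaving 3 seats).
Remainders in descending order: Farrow 0.9803, Arden 0.8879, Dorne 0.4584, Galen 0.2636, Eskel 0.1627, Carrow 0.1338, Brisco 0.1133.
The surplus seats go to Farrow, Arden, Dorne.

Arden=5, Brisco=8, Carrow=2, Dorne=3, Eskel=2, Farrow=4, Galen=2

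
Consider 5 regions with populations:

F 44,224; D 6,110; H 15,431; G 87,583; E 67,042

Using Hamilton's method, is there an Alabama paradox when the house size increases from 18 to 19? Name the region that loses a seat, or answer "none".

D

At 18 seats: F 4, D 1, H 1, G 7, E 5.
At 19 seats: F 4, D 0, H 1, G 8, E 6.
D drops from 1 to 0.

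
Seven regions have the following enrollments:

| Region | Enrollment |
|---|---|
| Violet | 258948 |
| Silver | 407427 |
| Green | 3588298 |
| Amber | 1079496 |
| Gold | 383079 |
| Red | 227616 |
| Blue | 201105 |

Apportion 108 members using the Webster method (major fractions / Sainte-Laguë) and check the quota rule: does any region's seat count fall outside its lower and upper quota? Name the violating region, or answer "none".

Standard quotas: Violet 4.550, Silver 7.160, Green 63.055, Amber 18.969, Gold 6.732, Red 4.000, Blue 3.534.
Webster allocation: Violet 5, Silver 7, Green 62, Amber 19, Gold 7, Red 4, Blue 4.
Green has quota 63.055 (lower 63, upper 64) but receives 62 — outside the quota interval.

Green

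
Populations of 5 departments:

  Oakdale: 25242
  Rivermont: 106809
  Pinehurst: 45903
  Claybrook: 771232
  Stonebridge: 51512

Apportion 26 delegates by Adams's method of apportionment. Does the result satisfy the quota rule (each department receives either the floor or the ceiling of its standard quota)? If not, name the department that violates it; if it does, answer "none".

Claybrook

Standard quotas: Oakdale 0.656, Rivermont 2.775, Pinehurst 1.193, Claybrook 20.038, Stonebridge 1.338.
Adams allocation: Oakdale 1, Rivermont 3, Pinehurst 2, Claybrook 18, Stonebridge 2.
Claybrook has quota 20.038 (lower 20, upper 21) but receives 18 — outside the quota interval.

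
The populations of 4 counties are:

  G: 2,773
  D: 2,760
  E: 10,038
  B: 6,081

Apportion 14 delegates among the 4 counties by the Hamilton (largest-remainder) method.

Total 21652; standard divisor 21652/14 ≈ 1546.571.
Standard quotas: G 1.7930, D 1.7846, E 6.4905, B 3.9319.
Lower quotas: G 1, D 1, E 6, B 3 (sum 11, leaving 3 seats).
Remainders in descending order: B 0.9319, G 0.7930, D 0.7846, E 0.4905.
The surplus seats go to B, G, D.

G 2; D 2; E 6; B 4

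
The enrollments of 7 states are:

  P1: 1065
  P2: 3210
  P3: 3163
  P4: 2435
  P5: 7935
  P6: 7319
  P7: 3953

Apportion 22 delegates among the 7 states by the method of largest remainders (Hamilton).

Standard divisor: 29080 ÷ 22 ≈ 1321.818.
Standard quotas: P1 0.8057, P2 2.4285, P3 2.3929, P4 1.8422, P5 6.0031, P6 5.5371, P7 2.9906.
Lower quotas: P1 0, P2 2, P3 2, P4 1, P5 6, P6 5, P7 2 (sum 18, leaving 4 seats).
Remainders in descending order: P7 0.9906, P4 0.8422, P1 0.8057, P6 0.5371, P2 0.4285, P3 0.3929, P5 0.0031.
The surplus seats go to P7, P4, P1, P6.

P1=1, P2=2, P3=2, P4=2, P5=6, P6=6, P7=3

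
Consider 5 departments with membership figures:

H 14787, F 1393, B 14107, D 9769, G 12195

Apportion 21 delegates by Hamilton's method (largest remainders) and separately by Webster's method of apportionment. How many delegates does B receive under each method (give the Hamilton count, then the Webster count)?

Hamilton: H 6, F 0, B 6, D 4, G 5.
Webster: H 6, F 1, B 5, D 4, G 5.
B gets 6 under Hamilton and 5 under Webster.

6 and 5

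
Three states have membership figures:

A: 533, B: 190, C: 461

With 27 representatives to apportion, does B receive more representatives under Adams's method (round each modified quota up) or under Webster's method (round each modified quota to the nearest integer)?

Adams

Adams: A 12, B 5, C 10.
Webster: A 12, B 4, C 11.
B gets 5 under Adams and 4 under Webster.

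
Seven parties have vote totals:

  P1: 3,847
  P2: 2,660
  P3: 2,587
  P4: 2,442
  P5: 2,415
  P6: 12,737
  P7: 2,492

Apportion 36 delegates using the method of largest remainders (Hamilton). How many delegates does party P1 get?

5

Standard divisor: 29180 ÷ 36 ≈ 810.556.
Standard quotas: P1 4.7461, P2 3.2817, P3 3.1916, P4 3.0127, P5 2.9794, P6 15.7139, P7 3.0744.
Lower quotas: P1 4, P2 3, P3 3, P4 3, P5 2, P6 15, P7 3 (sum 33, leaving 3 seats).
Remainders in descending order: P5 0.9794, P1 0.7461, P6 0.7139, P2 0.2817, P3 0.1916, P7 0.0744, P4 0.0127.
Largest remainders: P5, P1, P6 receive the extra seats.
P1 receives 5.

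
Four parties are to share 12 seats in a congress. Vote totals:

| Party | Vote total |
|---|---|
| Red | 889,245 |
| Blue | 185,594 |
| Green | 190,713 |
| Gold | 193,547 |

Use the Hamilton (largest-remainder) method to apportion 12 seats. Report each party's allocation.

The standard divisor is 1459099/12 ≈ 121591.583.
Standard quotas: Red 7.3134, Blue 1.5264, Green 1.5685, Gold 1.5918.
Lower quotas: Red 7, Blue 1, Green 1, Gold 1 (sum 10, leaving 2 seats).
Remainders in descending order: Gold 0.5918, Green 0.5685, Blue 0.5264, Red 0.3134.
The surplus seats go to Gold, Green.

Red 7; Blue 1; Green 2; Gold 2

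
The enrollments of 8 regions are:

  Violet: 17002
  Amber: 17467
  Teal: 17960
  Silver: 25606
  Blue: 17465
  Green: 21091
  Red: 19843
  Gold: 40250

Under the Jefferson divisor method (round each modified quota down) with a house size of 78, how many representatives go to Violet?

7

Standard divisor 176684/78 ≈ 2265.179; standard quotas: Violet 7.506, Amber 7.711, Teal 7.929, Silver 11.304, Blue 7.710, Green 9.311, Red 8.760, Gold 17.769.
Rounding down gives 7, 7, 7, 11, 7, 9, 8, 17 = 73 seats, so the divisor must be adjusted.
With modified divisor 2160: modified quotas Violet 7.871, Amber 8.087, Teal 8.315, Silver 11.855, Blue 8.086, Green 9.764, Red 9.187, Gold 18.634.
Rounding down: Violet 7, Amber 8, Teal 8, Silver 11, Blue 8, Green 9, Red 9, Gold 18 (total 78).
Violet receives 7.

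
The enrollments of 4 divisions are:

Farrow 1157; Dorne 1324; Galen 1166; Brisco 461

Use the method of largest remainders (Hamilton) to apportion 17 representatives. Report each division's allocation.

Farrow 5, Dorne 5, Galen 5, Brisco 2

Standard divisor: 4108 ÷ 17 ≈ 241.647.
Standard quotas: Farrow 4.788, Dorne 5.479, Galen 4.825, Brisco 1.908.
Lower quotas: Farrow 4, Dorne 5, Galen 4, Brisco 1 (sum 14, leaving 3 seats).
Remainders in descending order: Brisco 0.908, Galen 0.825, Farrow 0.788, Dorne 0.479.
The surplus seats go to Brisco, Galen, Farrow.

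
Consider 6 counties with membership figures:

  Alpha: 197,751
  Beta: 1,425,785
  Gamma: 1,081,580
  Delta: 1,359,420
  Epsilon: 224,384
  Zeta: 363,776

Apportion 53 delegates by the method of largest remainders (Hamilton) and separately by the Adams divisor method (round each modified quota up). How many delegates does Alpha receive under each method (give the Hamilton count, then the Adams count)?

Hamilton: Alpha 2, Beta 16, Gamma 12, Delta 16, Epsilon 3, Zeta 4.
Adams: Alpha 3, Beta 16, Gamma 12, Delta 15, Epsilon 3, Zeta 4.
Alpha gets 2 under Hamilton and 3 under Adams.

2 and 3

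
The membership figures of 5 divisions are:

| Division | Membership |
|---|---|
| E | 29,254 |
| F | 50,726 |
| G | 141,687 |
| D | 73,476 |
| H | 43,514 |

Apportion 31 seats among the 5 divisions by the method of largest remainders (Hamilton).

E: 3; F: 4; G: 13; D: 7; H: 4

Total 338657; standard divisor 338657/31 ≈ 10924.419.
Standard quotas: E 2.6779, F 4.6434, G 12.9698, D 6.7258, H 3.9832.
Lower quotas: E 2, F 4, G 12, D 6, H 3 (sum 27, leaving 4 seats).
Remainders in descending order: H 0.9832, G 0.9698, D 0.7258, E 0.6779, F 0.6434.
The surplus seats go to H, G, D, E.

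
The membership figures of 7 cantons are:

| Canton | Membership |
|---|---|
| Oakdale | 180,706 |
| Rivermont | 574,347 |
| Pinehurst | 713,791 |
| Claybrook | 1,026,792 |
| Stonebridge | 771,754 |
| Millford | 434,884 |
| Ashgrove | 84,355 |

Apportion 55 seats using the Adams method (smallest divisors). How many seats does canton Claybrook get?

Standard divisor 3786629/55 ≈ 68847.8; standard quotas: Oakdale 2.625, Rivermont 8.342, Pinehurst 10.368, Claybrook 14.914, Stonebridge 11.210, Millford 6.317, Ashgrove 1.225.
Rounding up gives 3, 9, 11, 15, 12, 7, 2 = 59 seats, so the divisor must be adjusted.
With modified divisor 72900: modified quotas Oakdale 2.479, Rivermont 7.879, Pinehurst 9.791, Claybrook 14.085, Stonebridge 10.586, Millford 5.965, Ashgrove 1.157.
Rounding up: Oakdale 3, Rivermont 8, Pinehurst 10, Claybrook 15, Stonebridge 11, Millford 6, Ashgrove 2 (total 55).
Claybrook receives 15.

15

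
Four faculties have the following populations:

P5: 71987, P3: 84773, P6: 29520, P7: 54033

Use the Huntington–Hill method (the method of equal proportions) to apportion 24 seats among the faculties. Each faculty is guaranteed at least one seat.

P5 7, P3 9, P6 3, P7 5

With divisor 9928: modified quotas P5 7.251, P3 8.539, P6 2.973, P7 5.442.
Geometric-mean thresholds: P5 √(7·8)=7.483, P3 √(8·9)=8.485, P6 √(2·3)=2.449, P7 √(5·6)=5.477.
Each quota rounded against its threshold gives P5 7, P3 9, P6 3, P7 5 (total 24).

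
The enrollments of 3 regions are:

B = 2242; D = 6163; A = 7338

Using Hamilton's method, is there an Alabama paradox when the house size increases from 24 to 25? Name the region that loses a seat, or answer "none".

B

At 24 seats: B 4, D 9, A 11.
At 25 seats: B 3, D 10, A 12.
B drops from 4 to 3.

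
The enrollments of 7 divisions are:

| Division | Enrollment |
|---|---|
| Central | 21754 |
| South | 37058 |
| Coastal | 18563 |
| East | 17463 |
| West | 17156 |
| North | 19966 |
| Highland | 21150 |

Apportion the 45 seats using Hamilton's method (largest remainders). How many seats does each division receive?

Central=6, South=11, Coastal=6, East=5, West=5, North=6, Highland=6

Standard divisor: 153110 ÷ 45 ≈ 3402.444.
Standard quotas: Central 6.3936, South 10.8916, Coastal 5.4558, East 5.1325, West 5.0423, North 5.8681, Highland 6.2161.
Lower quotas: Central 6, South 10, Coastal 5, East 5, West 5, North 5, Highland 6 (sum 42, leaving 3 seats).
Remainders in descending order: South 0.8916, North 0.8681, Coastal 0.4558, Central 0.3936, Highland 0.2161, East 0.1325, West 0.0423.
The surplus seats go to South, North, Coastal.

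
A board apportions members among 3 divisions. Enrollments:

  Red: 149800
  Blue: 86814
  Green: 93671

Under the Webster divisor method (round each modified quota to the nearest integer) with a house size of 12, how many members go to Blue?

3

Standard divisor 330285/12 ≈ 27523.75; standard quotas: Red 5.443, Blue 3.154, Green 3.403.
Rounding to the nearest integer gives 5, 3, 3 = 11 seats, so the divisor must be adjusted.
With modified divisor 27000: modified quotas Red 5.548, Blue 3.215, Green 3.469.
Rounding to the nearest integer: Red 6, Blue 3, Green 3 (total 12).
Blue receives 3.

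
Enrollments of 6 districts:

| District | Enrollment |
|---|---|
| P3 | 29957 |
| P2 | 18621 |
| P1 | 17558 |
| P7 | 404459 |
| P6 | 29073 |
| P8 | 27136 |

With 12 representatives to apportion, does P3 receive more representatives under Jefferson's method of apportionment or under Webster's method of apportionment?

Jefferson: P3 0, P2 0, P1 0, P7 12, P6 0, P8 0.
Webster: P3 1, P2 0, P1 0, P7 9, P6 1, P8 1.
P3 gets 0 under Jefferson and 1 under Webster.

Webster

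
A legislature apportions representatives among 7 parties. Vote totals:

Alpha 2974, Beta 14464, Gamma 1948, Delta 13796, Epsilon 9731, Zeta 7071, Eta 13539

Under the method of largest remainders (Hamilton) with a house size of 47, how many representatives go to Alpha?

2

Standard divisor: 63523 ÷ 47 ≈ 1351.553.
Standard quotas: Alpha 2.2004, Beta 10.7018, Gamma 1.4413, Delta 10.2075, Epsilon 7.1999, Zeta 5.2318, Eta 10.0174.
Lower quotas: Alpha 2, Beta 10, Gamma 1, Delta 10, Epsilon 7, Zeta 5, Eta 10 (sum 45, leaving 2 seats).
Remainders in descending order: Beta 0.7018, Gamma 0.4413, Zeta 0.2318, Delta 0.2075, Alpha 0.2004, Epsilon 0.1999, Eta 0.0174.
Largest remainders: Beta, Gamma receive the extra seats.
Alpha receives 2.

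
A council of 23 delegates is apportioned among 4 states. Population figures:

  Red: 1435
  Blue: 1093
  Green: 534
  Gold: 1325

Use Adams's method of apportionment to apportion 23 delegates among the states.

Standard divisor 4387/23 ≈ 190.739; standard quotas: Red 7.523, Blue 5.730, Green 2.800, Gold 6.947.
Rounding up gives 8, 6, 3, 7 = 24 seats, so the divisor must be adjusted.
With modified divisor 210: modified quotas Red 6.833, Blue 5.205, Green 2.543, Gold 6.310.
Rounding up: Red 7, Blue 6, Green 3, Gold 7 (total 23).

Red 7, Blue 6, Green 3, Gold 7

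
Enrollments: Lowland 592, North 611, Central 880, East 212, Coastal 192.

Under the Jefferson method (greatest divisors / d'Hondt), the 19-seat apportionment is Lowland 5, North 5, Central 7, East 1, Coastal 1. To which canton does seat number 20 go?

Central

Priority for the next seat is population ÷ (current seats + 1).
Priorities: Lowland 98.667, North 101.833, Central 110.000, East 106.000, Coastal 96.000.
Highest priority: Central.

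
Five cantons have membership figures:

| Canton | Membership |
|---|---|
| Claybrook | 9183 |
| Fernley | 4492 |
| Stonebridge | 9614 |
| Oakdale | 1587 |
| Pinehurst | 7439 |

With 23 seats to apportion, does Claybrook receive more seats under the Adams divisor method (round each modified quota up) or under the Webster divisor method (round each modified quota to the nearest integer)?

Webster

Adams: Claybrook 6, Fernley 3, Stonebridge 7, Oakdale 2, Pinehurst 5.
Webster: Claybrook 7, Fernley 3, Stonebridge 7, Oakdale 1, Pinehurst 5.
Claybrook gets 6 under Adams and 7 under Webster.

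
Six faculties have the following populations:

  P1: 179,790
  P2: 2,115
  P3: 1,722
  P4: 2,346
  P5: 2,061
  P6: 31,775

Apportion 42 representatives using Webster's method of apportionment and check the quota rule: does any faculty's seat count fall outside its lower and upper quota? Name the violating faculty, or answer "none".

P1

Standard quotas: P1 34.353, P2 0.404, P3 0.329, P4 0.448, P5 0.394, P6 6.071.
Webster allocation: P1 36, P2 0, P3 0, P4 0, P5 0, P6 6.
P1 has quota 34.353 (lower 34, upper 35) but receives 36 — outside the quota interval.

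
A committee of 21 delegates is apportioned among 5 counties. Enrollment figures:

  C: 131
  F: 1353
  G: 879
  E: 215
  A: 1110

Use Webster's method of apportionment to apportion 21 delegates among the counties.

C 1, F 8, G 5, E 1, A 6

Standard divisor 3688/21 ≈ 175.619; standard quotas: C 0.746, F 7.704, G 5.005, E 1.224, A 6.320.
Rounding to the nearest integer gives C 1, F 8, G 5, E 1, A 6 — total 21, matching the house size, so no adjustment is needed.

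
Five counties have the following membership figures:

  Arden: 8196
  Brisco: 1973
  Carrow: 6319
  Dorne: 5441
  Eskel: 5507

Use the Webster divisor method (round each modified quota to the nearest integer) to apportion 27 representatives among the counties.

Arden: 8; Brisco: 2; Carrow: 6; Dorne: 5; Eskel: 6

Standard divisor 27436/27 ≈ 1016.148; standard quotas: Arden 8.066, Brisco 1.942, Carrow 6.219, Dorne 5.355, Eskel 5.419.
Rounding to the nearest integer gives 8, 2, 6, 5, 5 = 26 seats, so the divisor must be adjusted.
With modified divisor 995: modified quotas Arden 8.237, Brisco 1.983, Carrow 6.351, Dorne 5.468, Eskel 5.535.
Rounding to the nearest integer: Arden 8, Brisco 2, Carrow 6, Dorne 5, Eskel 6 (total 27).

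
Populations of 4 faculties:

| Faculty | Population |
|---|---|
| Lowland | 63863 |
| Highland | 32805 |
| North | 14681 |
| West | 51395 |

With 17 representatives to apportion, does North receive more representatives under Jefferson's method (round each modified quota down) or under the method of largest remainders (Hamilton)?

Jefferson: Lowland 7, Highland 3, North 1, West 6.
Hamilton: Lowland 7, Highland 3, North 2, West 5.
North gets 1 under Jefferson and 2 under Hamilton.

Hamilton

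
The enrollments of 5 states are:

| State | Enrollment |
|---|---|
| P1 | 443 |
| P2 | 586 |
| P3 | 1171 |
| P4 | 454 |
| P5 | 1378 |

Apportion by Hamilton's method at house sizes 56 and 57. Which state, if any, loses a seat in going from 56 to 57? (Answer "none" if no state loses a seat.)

At 56 seats: P1 6, P2 8, P3 16, P4 7, P5 19.
At 57 seats: P1 6, P2 8, P3 17, P4 6, P5 20.
P4 drops from 7 to 6.

P4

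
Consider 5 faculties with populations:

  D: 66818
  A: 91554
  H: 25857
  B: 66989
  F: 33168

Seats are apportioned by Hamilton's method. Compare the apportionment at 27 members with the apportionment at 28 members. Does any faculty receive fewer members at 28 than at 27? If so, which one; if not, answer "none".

H

At 27 seats: D 6, A 9, H 3, B 6, F 3.
At 28 seats: D 7, A 9, H 2, B 7, F 3.
H drops from 3 to 2.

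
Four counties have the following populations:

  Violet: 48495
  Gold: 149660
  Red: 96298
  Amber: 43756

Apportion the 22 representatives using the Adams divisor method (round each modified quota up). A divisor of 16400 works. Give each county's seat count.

Violet=3, Gold=10, Red=6, Amber=3

With modified divisor 16400: modified quotas Violet 2.957, Gold 9.126, Red 5.872, Amber 2.668.
Rounding up: Violet 3, Gold 10, Red 6, Amber 3 (total 22).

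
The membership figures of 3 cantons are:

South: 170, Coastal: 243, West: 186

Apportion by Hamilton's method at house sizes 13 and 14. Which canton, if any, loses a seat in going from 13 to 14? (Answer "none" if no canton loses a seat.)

none

At 13 seats: South 4, Coastal 5, West 4.
At 14 seats: South 4, Coastal 6, West 4.
No canton's allocation decreased.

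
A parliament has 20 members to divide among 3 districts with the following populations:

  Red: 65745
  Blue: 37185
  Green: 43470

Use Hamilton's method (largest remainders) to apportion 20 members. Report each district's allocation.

Total 146400; standard divisor 146400/20 = 7320.
Standard quotas: Red 8.9816, Blue 5.0799, Green 5.9385.
Lower quotas: Red 8, Blue 5, Green 5 (sum 18, leaving 2 seats).
Remainders in descending order: Red 0.9816, Green 0.9385, Blue 0.0799.
The surplus seats go to Red, Green.

Red 9, Blue 5, Green 6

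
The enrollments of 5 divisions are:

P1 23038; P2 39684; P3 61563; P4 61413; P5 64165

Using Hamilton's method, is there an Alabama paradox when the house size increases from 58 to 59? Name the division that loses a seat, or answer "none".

P1

At 58 seats: P1 6, P2 9, P3 14, P4 14, P5 15.
At 59 seats: P1 5, P2 9, P3 15, P4 15, P5 15.
P1 drops from 6 to 5.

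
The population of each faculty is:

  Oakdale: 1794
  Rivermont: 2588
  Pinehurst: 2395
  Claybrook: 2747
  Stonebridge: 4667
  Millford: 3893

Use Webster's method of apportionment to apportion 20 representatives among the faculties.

Standard divisor 18084/20 ≈ 904.2; standard quotas: Oakdale 1.984, Rivermont 2.862, Pinehurst 2.649, Claybrook 3.038, Stonebridge 5.161, Millford 4.305.
Rounding to the nearest integer gives Oakdale 2, Rivermont 3, Pinehurst 3, Claybrook 3, Stonebridge 5, Millford 4 — total 20, matching the house size, so no adjustment is needed.

Oakdale 2, Rivermont 3, Pinehurst 3, Claybrook 3, Stonebridge 5, Millford 4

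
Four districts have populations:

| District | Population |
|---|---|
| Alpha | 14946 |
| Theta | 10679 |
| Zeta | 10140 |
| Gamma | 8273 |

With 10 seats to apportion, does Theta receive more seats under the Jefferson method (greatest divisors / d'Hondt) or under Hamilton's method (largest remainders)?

Jefferson: Alpha 4, Theta 2, Zeta 2, Gamma 2.
Hamilton: Alpha 3, Theta 3, Zeta 2, Gamma 2.
Theta gets 2 under Jefferson and 3 under Hamilton.

Hamilton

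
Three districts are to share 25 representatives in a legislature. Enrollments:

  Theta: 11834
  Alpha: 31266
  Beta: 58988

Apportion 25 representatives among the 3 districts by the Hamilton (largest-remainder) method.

Theta=3; Alpha=8; Beta=14

Standard divisor: 102088 ÷ 25 ≈ 4083.52.
Standard quotas: Theta 2.8980, Alpha 7.6566, Beta 14.4454.
Lower quotas: Theta 2, Alpha 7, Beta 14 (sum 23, leaving 2 seats).
Remainders in descending order: Theta 0.8980, Alpha 0.6566, Beta 0.4454.
The surplus seats go to Theta, Alpha.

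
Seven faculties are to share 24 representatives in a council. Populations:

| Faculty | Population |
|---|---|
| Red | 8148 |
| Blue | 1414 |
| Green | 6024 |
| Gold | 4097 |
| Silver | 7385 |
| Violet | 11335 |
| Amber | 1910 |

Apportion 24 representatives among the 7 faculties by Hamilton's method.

Standard divisor: 40313 ÷ 24 ≈ 1679.708.
Standard quotas: Red 4.8508, Blue 0.8418, Green 3.5863, Gold 2.4391, Silver 4.3966, Violet 6.7482, Amber 1.1371.
Lower quotas: Red 4, Blue 0, Green 3, Gold 2, Silver 4, Violet 6, Amber 1 (sum 20, leaving 4 seats).
Remainders in descending order: Red 0.8508, Blue 0.8418, Violet 0.7482, Green 0.5863, Gold 0.4391, Silver 0.3966, Amber 0.1371.
The surplus seats go to Red, Blue, Violet, Green.

Red 5; Blue 1; Green 4; Gold 2; Silver 4; Violet 7; Amber 1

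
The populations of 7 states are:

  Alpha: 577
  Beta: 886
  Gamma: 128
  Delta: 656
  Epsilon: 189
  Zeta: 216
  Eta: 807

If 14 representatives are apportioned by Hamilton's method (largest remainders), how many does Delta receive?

3

Standard divisor: 3459 ÷ 14 ≈ 247.071.
Standard quotas: Alpha 2.335, Beta 3.586, Gamma 0.518, Delta 2.655, Epsilon 0.765, Zeta 0.874, Eta 3.266.
Lower quotas: Alpha 2, Beta 3, Gamma 0, Delta 2, Epsilon 0, Zeta 0, Eta 3 (sum 10, leaving 4 seats).
Remainders in descending order: Zeta 0.874, Epsilon 0.765, Delta 0.655, Beta 0.586, Gamma 0.518, Alpha 0.335, Eta 0.266.
Largest remainders: Zeta, Epsilon, Delta, Beta receive the extra seats.
Delta receives 3.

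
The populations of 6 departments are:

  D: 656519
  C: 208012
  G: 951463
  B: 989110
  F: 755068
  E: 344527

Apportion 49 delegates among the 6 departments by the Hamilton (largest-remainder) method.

D: 8, C: 3, G: 12, B: 12, F: 10, E: 4

Total 3904699; standard divisor 3904699/49 ≈ 79687.735.
Standard quotas: D 8.2386, C 2.6103, G 11.9399, B 12.4123, F 9.4753, E 4.3235.
Lower quotas: D 8, C 2, G 11, B 12, F 9, E 4 (sum 46, leaving 3 seats).
Remainders in descending order: G 0.9399, C 0.6103, F 0.4753, B 0.4123, E 0.3235, D 0.2386.
The surplus seats go to G, C, F.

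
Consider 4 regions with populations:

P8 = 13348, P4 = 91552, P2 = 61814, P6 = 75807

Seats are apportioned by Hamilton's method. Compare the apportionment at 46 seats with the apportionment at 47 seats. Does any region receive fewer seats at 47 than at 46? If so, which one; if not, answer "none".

P8

At 46 seats: P8 3, P4 17, P2 12, P6 14.
At 47 seats: P8 2, P4 18, P2 12, P6 15.
P8 drops from 3 to 2.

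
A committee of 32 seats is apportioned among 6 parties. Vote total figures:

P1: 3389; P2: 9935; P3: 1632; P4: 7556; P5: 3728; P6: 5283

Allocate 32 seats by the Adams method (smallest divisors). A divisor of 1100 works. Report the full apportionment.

P1=4, P2=10, P3=2, P4=7, P5=4, P6=5

With modified divisor 1100: modified quotas P1 3.081, P2 9.032, P3 1.484, P4 6.869, P5 3.389, P6 4.803.
Rounding up: P1 4, P2 10, P3 2, P4 7, P5 4, P6 5 (total 32).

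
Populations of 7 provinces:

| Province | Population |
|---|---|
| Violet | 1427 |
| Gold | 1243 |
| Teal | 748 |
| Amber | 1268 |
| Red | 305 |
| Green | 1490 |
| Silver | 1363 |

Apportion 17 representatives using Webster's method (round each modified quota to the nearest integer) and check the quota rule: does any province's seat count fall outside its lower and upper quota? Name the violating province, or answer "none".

none

Standard quotas: Violet 3.093, Gold 2.694, Teal 1.621, Amber 2.748, Red 0.661, Green 3.229, Silver 2.954.
Webster allocation: Violet 3, Gold 2, Teal 2, Amber 3, Red 1, Green 3, Silver 3.
Every allocation lies between the lower and upper quota.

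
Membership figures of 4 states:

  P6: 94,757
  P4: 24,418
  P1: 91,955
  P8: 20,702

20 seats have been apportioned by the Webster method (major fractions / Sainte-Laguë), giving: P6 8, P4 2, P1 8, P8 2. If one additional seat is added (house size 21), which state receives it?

Priority for the next seat is population ÷ (current seats + 0.5).
Priorities: P6 11147.882, P4 9767.200, P1 10818.235, P8 8280.800.
Highest priority: P6.

P6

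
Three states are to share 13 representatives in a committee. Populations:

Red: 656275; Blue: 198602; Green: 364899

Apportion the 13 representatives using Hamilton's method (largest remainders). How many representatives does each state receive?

Total 1219776; standard divisor 1219776/13 ≈ 93828.923.
Standard quotas: Red 6.9944, Blue 2.1166, Green 3.8890.
Lower quotas: Red 6, Blue 2, Green 3 (sum 11, leaving 2 seats).
Remainders in descending order: Red 0.9944, Green 0.8890, Blue 0.1166.
The surplus seats go to Red, Green.

Red: 7, Blue: 2, Green: 4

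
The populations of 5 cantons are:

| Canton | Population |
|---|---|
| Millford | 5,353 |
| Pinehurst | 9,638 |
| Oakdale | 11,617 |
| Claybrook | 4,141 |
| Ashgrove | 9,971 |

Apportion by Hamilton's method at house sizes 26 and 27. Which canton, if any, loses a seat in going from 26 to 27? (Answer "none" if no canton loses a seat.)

Millford

At 26 seats: Millford 4, Pinehurst 6, Oakdale 7, Claybrook 3, Ashgrove 6.
At 27 seats: Millford 3, Pinehurst 6, Oakdale 8, Claybrook 3, Ashgrove 7.
Millford drops from 4 to 3.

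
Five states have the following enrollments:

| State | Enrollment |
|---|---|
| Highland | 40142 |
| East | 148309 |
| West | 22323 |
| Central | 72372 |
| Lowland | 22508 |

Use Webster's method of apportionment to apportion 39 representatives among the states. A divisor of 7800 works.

Highland 5; East 19; West 3; Central 9; Lowland 3

With modified divisor 7800: modified quotas Highland 5.146, East 19.014, West 2.862, Central 9.278, Lowland 2.886.
Rounding to the nearest integer: Highland 5, East 19, West 3, Central 9, Lowland 3 (total 39).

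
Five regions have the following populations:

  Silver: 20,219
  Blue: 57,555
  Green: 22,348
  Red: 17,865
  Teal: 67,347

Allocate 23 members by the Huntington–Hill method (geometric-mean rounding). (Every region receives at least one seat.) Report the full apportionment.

With divisor 8096: modified quotas Silver 2.497, Blue 7.109, Green 2.760, Red 2.207, Teal 8.319.
Geometric-mean thresholds: Silver √(2·3)=2.449, Blue √(7·8)=7.483, Green √(2·3)=2.449, Red √(2·3)=2.449, Teal √(8·9)=8.485.
Each quota rounded against its threshold gives Silver 3, Blue 7, Green 3, Red 2, Teal 8 (total 23).

Silver 3; Blue 7; Green 3; Red 2; Teal 8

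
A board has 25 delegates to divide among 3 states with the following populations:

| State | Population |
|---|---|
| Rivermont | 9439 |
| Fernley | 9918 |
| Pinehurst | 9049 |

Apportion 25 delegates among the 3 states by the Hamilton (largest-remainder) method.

Rivermont 8; Fernley 9; Pinehurst 8

The standard divisor is 28406/25 ≈ 1136.24.
Standard quotas: Rivermont 8.3072, Fernley 8.7288, Pinehurst 7.9640.
Lower quotas: Rivermont 8, Fernley 8, Pinehurst 7 (sum 23, leaving 2 seats).
Remainders in descending order: Pinehurst 0.9640, Fernley 0.7288, Rivermont 0.3072.
The surplus seats go to Pinehurst, Fernley.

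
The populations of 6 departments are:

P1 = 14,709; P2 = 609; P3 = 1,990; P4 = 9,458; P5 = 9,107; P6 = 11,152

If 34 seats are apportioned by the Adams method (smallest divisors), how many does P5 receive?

Standard divisor 47025/34 ≈ 1383.088; standard quotas: P1 10.635, P2 0.440, P3 1.439, P4 6.838, P5 6.585, P6 8.063.
Rounding up gives 11, 1, 2, 7, 7, 9 = 37 seats, so the divisor must be adjusted.
With modified divisor 1550: modified quotas P1 9.490, P2 0.393, P3 1.284, P4 6.102, P5 5.875, P6 7.195.
Rounding up: P1 10, P2 1, P3 2, P4 7, P5 6, P6 8 (total 34).
P5 receives 6.

6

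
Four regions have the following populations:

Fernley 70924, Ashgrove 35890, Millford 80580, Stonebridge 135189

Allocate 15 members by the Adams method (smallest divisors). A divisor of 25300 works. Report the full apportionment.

With modified divisor 25300: modified quotas Fernley 2.803, Ashgrove 1.419, Millford 3.185, Stonebridge 5.343.
Rounding up: Fernley 3, Ashgrove 2, Millford 4, Stonebridge 6 (total 15).

Fernley=3; Ashgrove=2; Millford=4; Stonebridge=6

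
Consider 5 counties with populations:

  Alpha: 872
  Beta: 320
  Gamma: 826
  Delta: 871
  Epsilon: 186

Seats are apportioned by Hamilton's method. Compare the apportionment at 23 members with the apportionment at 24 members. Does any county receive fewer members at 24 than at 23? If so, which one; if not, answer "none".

none

At 23 seats: Alpha 7, Beta 2, Gamma 6, Delta 7, Epsilon 1.
At 24 seats: Alpha 7, Beta 3, Gamma 6, Delta 7, Epsilon 1.
No county's allocation decreased.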